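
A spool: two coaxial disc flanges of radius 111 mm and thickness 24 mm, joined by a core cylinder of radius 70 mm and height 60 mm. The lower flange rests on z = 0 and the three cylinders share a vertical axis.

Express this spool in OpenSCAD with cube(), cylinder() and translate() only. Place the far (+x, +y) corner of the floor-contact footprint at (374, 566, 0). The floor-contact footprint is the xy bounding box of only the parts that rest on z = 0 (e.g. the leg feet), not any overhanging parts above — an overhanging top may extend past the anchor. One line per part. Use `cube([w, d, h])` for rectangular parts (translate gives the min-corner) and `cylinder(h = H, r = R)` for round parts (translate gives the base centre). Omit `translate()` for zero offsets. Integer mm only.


translate([263, 455, 0]) cylinder(h = 24, r = 111);
translate([263, 455, 24]) cylinder(h = 60, r = 70);
translate([263, 455, 84]) cylinder(h = 24, r = 111);


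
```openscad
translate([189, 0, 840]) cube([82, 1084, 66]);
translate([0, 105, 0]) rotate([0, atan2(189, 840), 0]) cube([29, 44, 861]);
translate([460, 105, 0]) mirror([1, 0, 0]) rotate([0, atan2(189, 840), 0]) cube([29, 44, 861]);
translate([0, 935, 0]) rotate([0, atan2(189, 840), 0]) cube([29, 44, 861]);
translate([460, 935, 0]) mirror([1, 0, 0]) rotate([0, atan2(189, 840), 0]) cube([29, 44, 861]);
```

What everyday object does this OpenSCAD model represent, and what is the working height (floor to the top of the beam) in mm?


A sawhorse. The overall height is 906 mm.

A beam across two mirrored pairs of raked legs — a sawhorse. The beam's underside is at z = 840 (matching the legs' vertical rise in atan2(189, 840)) and the beam is 66 mm tall, so its top is at 840 + 66 = 906 mm. The raked legs top out at the beam's underside, so that is the highest point.


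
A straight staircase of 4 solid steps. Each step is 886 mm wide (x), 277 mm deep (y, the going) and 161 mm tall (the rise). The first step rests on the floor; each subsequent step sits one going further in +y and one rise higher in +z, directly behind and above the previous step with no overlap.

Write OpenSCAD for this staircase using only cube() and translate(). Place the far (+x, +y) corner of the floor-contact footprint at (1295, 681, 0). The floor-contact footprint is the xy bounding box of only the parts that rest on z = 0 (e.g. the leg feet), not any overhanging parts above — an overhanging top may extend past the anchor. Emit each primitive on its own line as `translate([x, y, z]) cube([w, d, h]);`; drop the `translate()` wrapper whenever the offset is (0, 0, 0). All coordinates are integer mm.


translate([409, 404, 0]) cube([886, 277, 161]);
translate([409, 681, 161]) cube([886, 277, 161]);
translate([409, 958, 322]) cube([886, 277, 161]);
translate([409, 1235, 483]) cube([886, 277, 161]);


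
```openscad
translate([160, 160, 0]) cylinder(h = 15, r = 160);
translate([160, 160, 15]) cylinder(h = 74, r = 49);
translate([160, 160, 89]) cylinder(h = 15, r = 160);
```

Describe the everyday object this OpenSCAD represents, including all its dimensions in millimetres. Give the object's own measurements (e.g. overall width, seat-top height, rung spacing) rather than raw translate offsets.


A spool: two coaxial disc flanges of radius 160 mm and thickness 15 mm, joined by a core cylinder of radius 49 mm and height 74 mm. The lower flange rests on z = 0 and the three cylinders share a vertical axis.


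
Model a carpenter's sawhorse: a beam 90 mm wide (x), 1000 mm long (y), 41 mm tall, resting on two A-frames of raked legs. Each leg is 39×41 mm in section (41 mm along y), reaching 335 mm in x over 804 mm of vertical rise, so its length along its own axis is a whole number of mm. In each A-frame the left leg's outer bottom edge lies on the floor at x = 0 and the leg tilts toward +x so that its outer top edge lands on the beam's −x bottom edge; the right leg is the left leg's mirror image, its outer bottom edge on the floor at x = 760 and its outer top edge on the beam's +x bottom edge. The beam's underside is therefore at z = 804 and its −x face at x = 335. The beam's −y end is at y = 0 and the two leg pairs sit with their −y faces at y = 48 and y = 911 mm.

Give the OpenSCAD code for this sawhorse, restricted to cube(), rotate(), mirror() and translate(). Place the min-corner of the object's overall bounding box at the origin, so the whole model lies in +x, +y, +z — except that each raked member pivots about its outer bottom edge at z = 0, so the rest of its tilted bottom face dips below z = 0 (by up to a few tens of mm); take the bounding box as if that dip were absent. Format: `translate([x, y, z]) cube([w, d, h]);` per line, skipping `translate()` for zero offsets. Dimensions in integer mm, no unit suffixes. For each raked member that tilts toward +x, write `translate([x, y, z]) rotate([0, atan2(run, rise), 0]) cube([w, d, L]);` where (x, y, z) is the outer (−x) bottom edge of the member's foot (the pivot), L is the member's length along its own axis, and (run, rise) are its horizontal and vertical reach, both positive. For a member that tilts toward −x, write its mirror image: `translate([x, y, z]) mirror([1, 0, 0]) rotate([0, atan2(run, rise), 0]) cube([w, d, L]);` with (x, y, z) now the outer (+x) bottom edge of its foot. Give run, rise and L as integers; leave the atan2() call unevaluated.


translate([335, 0, 804]) cube([90, 1000, 41]);
translate([0, 48, 0]) rotate([0, atan2(335, 804), 0]) cube([39, 41, 871]);
translate([760, 48, 0]) mirror([1, 0, 0]) rotate([0, atan2(335, 804), 0]) cube([39, 41, 871]);
translate([0, 911, 0]) rotate([0, atan2(335, 804), 0]) cube([39, 41, 871]);
translate([760, 911, 0]) mirror([1, 0, 0]) rotate([0, atan2(335, 804), 0]) cube([39, 41, 871]);


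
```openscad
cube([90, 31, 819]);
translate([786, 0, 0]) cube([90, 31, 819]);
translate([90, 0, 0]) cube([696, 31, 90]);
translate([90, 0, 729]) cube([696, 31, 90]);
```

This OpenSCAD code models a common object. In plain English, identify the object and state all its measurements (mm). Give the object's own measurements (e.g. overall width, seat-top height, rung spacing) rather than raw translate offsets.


A rectangular picture frame lying in the x–z plane (depth along y). The opening is 696 mm wide (x) by 639 mm tall (z), surrounded by a border 90 mm wide on all four sides. The frame is 31 mm deep and is made of two full-height vertical stiles with two horizontal rails fitted between them.


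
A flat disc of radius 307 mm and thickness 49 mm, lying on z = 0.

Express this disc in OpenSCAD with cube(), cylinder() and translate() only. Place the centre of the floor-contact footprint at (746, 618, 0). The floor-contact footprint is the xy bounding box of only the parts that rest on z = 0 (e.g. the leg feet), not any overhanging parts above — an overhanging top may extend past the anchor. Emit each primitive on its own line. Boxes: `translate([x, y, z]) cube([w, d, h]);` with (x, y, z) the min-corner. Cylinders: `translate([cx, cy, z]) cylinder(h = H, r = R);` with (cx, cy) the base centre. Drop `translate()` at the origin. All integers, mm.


translate([746, 618, 0]) cylinder(h = 49, r = 307);


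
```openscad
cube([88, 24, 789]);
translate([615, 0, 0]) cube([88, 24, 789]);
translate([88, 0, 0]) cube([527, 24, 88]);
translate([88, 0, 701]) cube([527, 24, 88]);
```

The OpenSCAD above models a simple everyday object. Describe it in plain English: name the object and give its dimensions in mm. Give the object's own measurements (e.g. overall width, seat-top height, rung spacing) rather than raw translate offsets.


A rectangular picture frame lying in the x–z plane (depth along y). The opening is 527 mm wide (x) by 613 mm tall (z), surrounded by a border 88 mm wide on all four sides. The frame is 24 mm deep and is made of two full-height vertical stiles with two horizontal rails fitted between them.


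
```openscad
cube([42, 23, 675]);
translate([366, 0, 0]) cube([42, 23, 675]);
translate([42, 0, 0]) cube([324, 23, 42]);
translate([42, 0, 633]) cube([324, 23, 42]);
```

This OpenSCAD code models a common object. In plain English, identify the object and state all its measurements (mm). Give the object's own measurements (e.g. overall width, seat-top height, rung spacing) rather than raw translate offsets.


A rectangular picture frame lying in the x–z plane (depth along y). The opening is 324 mm wide (x) by 591 mm tall (z), surrounded by a border 42 mm wide on all four sides. The frame is 23 mm deep and is made of two full-height vertical stiles with two horizontal rails fitted between them.


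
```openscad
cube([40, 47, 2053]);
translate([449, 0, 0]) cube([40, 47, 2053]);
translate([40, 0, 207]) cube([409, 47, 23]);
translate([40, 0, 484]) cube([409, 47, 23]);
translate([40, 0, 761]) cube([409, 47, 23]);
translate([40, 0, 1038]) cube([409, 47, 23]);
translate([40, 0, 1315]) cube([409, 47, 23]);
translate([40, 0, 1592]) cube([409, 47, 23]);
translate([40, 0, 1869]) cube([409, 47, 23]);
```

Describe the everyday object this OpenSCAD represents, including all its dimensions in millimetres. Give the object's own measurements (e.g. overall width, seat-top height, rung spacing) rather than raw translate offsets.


A straight ladder. Two 40×47 mm vertical rails, 2053 mm tall, stand 489 mm apart (outside-to-outside) with their front faces coplanar on the −y side. 7 rungs, each 47 mm deep and 23 mm tall, span between the inner faces of the rails, front faces flush with the rails. The lowest rung's underside is at z = 207 mm and rungs are spaced 277 mm apart (underside to underside).


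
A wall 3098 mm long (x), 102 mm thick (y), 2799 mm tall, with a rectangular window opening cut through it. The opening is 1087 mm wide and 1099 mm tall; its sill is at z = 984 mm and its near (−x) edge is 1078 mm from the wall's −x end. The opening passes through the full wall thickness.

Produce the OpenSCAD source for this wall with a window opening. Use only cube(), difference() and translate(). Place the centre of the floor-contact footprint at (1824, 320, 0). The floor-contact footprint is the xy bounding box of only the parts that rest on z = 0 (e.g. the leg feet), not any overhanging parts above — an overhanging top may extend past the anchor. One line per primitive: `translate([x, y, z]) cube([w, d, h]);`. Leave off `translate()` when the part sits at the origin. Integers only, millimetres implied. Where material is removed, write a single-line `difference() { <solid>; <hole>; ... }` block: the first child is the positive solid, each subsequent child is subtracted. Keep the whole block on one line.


difference() { translate([275, 269, 0]) cube([3098, 102, 2799]); translate([1353, 269, 984]) cube([1087, 102, 1099]); }


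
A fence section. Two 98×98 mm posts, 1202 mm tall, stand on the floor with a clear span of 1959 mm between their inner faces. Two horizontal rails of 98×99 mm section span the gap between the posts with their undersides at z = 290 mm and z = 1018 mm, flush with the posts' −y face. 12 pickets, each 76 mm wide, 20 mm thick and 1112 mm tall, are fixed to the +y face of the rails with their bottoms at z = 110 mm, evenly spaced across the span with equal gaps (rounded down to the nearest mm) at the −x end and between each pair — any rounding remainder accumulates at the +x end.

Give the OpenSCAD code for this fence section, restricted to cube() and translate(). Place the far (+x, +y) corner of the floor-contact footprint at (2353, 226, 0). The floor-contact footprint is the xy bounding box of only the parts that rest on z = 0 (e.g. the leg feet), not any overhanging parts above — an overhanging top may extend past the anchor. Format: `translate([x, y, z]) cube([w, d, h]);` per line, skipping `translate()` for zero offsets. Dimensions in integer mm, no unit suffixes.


translate([198, 128, 0]) cube([98, 98, 1202]);
translate([2255, 128, 0]) cube([98, 98, 1202]);
translate([296, 128, 290]) cube([1959, 98, 99]);
translate([296, 128, 1018]) cube([1959, 98, 99]);
translate([376, 226, 110]) cube([76, 20, 1112]);
translate([532, 226, 110]) cube([76, 20, 1112]);
translate([688, 226, 110]) cube([76, 20, 1112]);
translate([844, 226, 110]) cube([76, 20, 1112]);
translate([1000, 226, 110]) cube([76, 20, 1112]);
translate([1156, 226, 110]) cube([76, 20, 1112]);
translate([1312, 226, 110]) cube([76, 20, 1112]);
translate([1468, 226, 110]) cube([76, 20, 1112]);
translate([1624, 226, 110]) cube([76, 20, 1112]);
translate([1780, 226, 110]) cube([76, 20, 1112]);
translate([1936, 226, 110]) cube([76, 20, 1112]);
translate([2092, 226, 110]) cube([76, 20, 1112]);


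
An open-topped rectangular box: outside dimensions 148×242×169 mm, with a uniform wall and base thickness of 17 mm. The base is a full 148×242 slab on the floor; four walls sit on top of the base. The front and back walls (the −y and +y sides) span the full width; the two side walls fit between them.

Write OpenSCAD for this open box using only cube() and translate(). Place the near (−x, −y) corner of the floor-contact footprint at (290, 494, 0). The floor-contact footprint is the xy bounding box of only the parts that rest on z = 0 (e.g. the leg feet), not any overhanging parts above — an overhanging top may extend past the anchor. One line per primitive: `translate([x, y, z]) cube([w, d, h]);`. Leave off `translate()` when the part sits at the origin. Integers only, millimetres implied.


translate([290, 494, 0]) cube([148, 242, 17]);
translate([290, 494, 17]) cube([148, 17, 152]);
translate([290, 719, 17]) cube([148, 17, 152]);
translate([290, 511, 17]) cube([17, 208, 152]);
translate([421, 511, 17]) cube([17, 208, 152]);


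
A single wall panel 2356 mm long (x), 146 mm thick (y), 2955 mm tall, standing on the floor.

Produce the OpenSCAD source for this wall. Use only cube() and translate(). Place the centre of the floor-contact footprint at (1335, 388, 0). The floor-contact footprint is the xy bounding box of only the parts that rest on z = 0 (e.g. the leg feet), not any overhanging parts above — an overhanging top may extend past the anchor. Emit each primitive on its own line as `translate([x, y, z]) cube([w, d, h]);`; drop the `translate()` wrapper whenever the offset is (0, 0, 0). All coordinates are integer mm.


translate([157, 315, 0]) cube([2356, 146, 2955]);


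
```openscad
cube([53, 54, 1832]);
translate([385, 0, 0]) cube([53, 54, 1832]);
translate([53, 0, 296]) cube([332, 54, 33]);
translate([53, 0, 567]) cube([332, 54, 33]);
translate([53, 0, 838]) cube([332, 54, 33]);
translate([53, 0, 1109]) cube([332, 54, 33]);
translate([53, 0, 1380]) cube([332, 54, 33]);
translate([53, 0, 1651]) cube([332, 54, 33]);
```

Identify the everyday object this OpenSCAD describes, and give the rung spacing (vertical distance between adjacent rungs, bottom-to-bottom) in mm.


A ladder. The rung spacing is 271 mm.

Two tall 53×54 posts with 6 short bars between them — a ladder. Adjacent rungs sit at z = 296 and z = 567, so the spacing is 567 − 296 = 271 mm.


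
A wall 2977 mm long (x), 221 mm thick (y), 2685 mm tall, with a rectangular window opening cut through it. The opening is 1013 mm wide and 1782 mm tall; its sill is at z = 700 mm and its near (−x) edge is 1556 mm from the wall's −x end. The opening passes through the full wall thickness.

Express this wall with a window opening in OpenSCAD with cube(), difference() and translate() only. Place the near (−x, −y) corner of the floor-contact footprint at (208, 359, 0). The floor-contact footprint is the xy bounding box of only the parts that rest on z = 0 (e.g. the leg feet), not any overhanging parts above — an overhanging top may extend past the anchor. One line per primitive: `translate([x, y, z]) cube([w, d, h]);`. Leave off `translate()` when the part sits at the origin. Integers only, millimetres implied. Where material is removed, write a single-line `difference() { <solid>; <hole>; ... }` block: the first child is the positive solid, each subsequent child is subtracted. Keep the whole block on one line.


difference() { translate([208, 359, 0]) cube([2977, 221, 2685]); translate([1764, 359, 700]) cube([1013, 221, 1782]); }


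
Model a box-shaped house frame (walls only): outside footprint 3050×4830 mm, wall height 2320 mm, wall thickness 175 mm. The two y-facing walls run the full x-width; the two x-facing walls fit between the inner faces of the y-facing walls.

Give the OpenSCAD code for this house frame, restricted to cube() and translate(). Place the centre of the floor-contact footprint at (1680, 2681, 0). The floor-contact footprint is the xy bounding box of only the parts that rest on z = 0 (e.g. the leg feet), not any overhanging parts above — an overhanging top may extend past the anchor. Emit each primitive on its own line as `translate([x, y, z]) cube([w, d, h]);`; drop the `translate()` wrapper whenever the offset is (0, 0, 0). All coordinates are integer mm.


translate([155, 266, 0]) cube([3050, 175, 2320]);
translate([155, 4921, 0]) cube([3050, 175, 2320]);
translate([155, 441, 0]) cube([175, 4480, 2320]);
translate([3030, 441, 0]) cube([175, 4480, 2320]);


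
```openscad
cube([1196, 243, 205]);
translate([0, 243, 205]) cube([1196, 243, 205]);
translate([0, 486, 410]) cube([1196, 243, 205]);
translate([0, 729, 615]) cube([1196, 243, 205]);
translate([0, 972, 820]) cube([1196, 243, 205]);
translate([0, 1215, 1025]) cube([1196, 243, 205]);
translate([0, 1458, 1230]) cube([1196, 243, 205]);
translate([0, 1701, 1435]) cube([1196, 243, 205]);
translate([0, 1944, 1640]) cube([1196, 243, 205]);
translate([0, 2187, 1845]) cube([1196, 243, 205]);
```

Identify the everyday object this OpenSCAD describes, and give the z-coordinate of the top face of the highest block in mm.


A staircase. The total rise is 2050 mm.

10 identical blocks, each offset up and back from the previous — a staircase. Each step is 205 mm tall and there are 10 of them, so the total rise is 10 × 205 = 2050 mm.


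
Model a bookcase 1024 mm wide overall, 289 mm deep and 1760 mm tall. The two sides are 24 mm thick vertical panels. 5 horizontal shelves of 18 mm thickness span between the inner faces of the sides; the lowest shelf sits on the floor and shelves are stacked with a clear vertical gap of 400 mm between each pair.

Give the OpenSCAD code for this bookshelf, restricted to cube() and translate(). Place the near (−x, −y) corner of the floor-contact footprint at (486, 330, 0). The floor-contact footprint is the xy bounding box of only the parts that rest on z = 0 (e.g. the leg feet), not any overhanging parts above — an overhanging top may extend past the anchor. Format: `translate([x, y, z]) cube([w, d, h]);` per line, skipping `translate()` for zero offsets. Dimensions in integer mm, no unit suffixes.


translate([486, 330, 0]) cube([24, 289, 1760]);
translate([1486, 330, 0]) cube([24, 289, 1760]);
translate([510, 330, 0]) cube([976, 289, 18]);
translate([510, 330, 418]) cube([976, 289, 18]);
translate([510, 330, 836]) cube([976, 289, 18]);
translate([510, 330, 1254]) cube([976, 289, 18]);
translate([510, 330, 1672]) cube([976, 289, 18]);


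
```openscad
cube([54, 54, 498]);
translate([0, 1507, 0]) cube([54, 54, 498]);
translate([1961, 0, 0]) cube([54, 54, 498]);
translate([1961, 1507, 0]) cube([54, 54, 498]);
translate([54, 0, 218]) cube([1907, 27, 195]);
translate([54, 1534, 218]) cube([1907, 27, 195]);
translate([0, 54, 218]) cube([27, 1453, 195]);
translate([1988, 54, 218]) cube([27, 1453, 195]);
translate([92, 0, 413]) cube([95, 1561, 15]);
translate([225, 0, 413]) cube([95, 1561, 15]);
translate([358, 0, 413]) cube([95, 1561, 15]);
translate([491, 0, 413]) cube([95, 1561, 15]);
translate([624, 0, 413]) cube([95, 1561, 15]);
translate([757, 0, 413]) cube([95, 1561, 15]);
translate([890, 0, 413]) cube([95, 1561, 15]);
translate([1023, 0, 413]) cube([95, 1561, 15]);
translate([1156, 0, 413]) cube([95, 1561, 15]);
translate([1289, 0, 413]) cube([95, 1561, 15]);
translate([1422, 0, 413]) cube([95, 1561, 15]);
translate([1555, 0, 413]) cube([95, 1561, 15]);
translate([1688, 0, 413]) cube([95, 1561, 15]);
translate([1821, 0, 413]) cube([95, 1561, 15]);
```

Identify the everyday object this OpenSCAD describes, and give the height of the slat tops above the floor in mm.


A bed frame. The slat-top height is 428 mm.

Four posts, four rails, and a row of slats — a bed frame. Slats sit on the rails at z = 218 + 195 = 413; with slat thickness 15, the top is 428 mm.


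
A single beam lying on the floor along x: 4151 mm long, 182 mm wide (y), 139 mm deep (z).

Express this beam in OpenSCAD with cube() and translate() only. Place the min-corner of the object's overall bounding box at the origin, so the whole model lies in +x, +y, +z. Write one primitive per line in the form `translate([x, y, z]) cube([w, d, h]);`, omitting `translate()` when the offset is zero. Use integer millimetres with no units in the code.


cube([4151, 182, 139]);


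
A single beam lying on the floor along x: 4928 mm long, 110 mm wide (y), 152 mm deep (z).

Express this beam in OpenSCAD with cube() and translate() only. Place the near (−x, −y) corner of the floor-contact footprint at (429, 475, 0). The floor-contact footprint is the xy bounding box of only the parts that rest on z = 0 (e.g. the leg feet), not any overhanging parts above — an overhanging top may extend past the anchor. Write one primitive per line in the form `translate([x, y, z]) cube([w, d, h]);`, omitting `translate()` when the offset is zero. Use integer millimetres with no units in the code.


translate([429, 475, 0]) cube([4928, 110, 152]);


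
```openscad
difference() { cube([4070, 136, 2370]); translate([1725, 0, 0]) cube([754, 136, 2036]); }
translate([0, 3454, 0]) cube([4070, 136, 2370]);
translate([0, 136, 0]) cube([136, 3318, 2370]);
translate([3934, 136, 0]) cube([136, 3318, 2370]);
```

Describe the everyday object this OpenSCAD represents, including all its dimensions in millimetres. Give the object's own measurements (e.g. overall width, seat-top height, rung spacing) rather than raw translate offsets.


A single room: four walls, each 2370 mm tall and 136 mm thick, enclosing an outside footprint 4070×3590 mm (x × y), no floor or roof. The front and back walls (−y and +y sides) run the full x-width; the side walls fit between their inner faces. A door opening 754 mm wide and 2036 mm tall is cut through the front wall from the floor up, its −x edge 1725 mm from the wall's −x end.


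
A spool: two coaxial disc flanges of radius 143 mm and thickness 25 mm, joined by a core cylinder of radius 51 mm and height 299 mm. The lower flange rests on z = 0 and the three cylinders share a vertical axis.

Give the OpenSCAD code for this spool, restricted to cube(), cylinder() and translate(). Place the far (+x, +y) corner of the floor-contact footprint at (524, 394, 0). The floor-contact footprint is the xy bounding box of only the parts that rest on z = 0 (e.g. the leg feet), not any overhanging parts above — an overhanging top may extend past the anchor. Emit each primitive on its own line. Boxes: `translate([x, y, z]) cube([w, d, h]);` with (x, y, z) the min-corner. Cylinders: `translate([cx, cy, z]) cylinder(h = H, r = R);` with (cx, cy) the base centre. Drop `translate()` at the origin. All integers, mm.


translate([381, 251, 0]) cylinder(h = 25, r = 143);
translate([381, 251, 25]) cylinder(h = 299, r = 51);
translate([381, 251, 324]) cylinder(h = 25, r = 143);


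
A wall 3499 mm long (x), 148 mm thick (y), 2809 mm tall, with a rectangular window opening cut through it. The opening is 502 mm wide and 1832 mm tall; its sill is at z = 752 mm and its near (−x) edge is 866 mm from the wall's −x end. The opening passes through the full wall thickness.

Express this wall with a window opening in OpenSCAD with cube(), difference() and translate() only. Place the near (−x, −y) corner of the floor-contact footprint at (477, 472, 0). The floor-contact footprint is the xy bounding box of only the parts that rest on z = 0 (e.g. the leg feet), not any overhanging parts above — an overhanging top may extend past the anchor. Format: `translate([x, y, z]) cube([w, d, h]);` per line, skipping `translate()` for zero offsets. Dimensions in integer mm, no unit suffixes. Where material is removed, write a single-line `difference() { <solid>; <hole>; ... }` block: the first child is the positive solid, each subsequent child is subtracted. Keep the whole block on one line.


difference() { translate([477, 472, 0]) cube([3499, 148, 2809]); translate([1343, 472, 752]) cube([502, 148, 1832]); }


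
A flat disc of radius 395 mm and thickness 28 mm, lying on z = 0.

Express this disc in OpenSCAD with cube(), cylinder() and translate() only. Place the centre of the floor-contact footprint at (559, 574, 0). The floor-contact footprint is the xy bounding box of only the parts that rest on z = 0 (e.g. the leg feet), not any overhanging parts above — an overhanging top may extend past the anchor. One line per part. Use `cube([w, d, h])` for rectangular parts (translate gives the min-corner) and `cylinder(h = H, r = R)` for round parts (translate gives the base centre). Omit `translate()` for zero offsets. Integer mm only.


translate([559, 574, 0]) cylinder(h = 28, r = 395);


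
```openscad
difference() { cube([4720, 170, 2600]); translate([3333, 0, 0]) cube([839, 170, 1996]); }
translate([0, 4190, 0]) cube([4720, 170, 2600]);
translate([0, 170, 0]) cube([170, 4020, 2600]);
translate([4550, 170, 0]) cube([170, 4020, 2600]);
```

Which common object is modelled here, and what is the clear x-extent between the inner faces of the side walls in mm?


A single room. The interior width is 4380 mm.

Four walls enclosing a rectangle with a door in the front wall — a room. Outside width 4720 minus two 170 mm walls gives 4380 mm.


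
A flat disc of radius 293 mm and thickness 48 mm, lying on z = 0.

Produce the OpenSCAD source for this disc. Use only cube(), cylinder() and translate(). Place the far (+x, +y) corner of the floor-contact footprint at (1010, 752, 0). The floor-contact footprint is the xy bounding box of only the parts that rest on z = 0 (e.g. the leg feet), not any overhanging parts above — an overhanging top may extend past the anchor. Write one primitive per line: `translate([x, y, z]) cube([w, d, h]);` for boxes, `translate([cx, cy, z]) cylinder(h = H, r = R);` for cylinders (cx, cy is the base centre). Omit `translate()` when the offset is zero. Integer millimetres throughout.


translate([717, 459, 0]) cylinder(h = 48, r = 293);


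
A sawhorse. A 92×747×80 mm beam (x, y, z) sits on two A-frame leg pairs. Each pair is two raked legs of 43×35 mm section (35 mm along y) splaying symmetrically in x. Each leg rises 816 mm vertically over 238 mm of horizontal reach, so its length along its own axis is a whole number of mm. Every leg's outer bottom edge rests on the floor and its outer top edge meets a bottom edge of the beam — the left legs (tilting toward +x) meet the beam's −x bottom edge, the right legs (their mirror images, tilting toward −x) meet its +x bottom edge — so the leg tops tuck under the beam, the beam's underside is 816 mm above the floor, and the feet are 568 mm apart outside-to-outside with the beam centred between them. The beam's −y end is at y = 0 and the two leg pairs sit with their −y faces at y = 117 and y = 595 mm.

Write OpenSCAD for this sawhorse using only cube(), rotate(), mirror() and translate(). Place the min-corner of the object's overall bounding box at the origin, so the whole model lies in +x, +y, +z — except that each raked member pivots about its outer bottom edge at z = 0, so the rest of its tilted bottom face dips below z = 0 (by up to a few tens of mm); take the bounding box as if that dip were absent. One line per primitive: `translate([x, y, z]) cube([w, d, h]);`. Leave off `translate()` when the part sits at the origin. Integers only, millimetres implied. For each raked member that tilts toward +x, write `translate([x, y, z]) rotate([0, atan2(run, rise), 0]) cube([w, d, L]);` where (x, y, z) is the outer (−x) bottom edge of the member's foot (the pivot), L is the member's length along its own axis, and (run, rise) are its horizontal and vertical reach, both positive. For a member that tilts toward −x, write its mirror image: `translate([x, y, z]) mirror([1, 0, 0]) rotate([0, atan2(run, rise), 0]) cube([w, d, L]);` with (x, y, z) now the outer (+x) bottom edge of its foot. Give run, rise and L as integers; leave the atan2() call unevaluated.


translate([238, 0, 816]) cube([92, 747, 80]);
translate([0, 117, 0]) rotate([0, atan2(238, 816), 0]) cube([43, 35, 850]);
translate([568, 117, 0]) mirror([1, 0, 0]) rotate([0, atan2(238, 816), 0]) cube([43, 35, 850]);
translate([0, 595, 0]) rotate([0, atan2(238, 816), 0]) cube([43, 35, 850]);
translate([568, 595, 0]) mirror([1, 0, 0]) rotate([0, atan2(238, 816), 0]) cube([43, 35, 850]);


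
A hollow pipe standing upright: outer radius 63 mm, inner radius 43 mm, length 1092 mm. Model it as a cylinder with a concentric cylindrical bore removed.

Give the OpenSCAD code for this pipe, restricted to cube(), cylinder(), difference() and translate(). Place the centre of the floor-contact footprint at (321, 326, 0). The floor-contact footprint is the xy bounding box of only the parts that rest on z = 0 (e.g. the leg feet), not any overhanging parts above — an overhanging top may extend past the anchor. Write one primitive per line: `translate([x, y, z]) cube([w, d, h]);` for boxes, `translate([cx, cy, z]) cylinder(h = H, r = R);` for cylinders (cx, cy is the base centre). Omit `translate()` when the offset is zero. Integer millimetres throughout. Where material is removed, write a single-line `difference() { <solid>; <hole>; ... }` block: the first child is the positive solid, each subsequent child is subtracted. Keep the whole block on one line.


difference() { translate([321, 326, 0]) cylinder(h = 1092, r = 63); translate([321, 326, 0]) cylinder(h = 1092, r = 43); }


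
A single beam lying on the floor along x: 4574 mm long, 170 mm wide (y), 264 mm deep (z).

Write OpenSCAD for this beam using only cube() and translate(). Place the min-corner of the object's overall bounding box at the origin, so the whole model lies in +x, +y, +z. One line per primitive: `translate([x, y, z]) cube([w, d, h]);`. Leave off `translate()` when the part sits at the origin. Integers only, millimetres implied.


cube([4574, 170, 264]);


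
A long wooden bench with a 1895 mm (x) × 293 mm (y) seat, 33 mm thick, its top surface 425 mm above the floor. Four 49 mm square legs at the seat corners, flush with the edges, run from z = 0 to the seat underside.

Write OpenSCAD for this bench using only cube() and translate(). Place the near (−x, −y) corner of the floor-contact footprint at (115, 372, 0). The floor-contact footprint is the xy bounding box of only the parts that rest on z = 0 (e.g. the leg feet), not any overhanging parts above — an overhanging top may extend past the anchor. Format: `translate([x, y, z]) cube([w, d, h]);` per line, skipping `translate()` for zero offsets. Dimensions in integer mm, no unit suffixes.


translate([115, 372, 392]) cube([1895, 293, 33]);
translate([115, 372, 0]) cube([49, 49, 392]);
translate([115, 616, 0]) cube([49, 49, 392]);
translate([1961, 372, 0]) cube([49, 49, 392]);
translate([1961, 616, 0]) cube([49, 49, 392]);


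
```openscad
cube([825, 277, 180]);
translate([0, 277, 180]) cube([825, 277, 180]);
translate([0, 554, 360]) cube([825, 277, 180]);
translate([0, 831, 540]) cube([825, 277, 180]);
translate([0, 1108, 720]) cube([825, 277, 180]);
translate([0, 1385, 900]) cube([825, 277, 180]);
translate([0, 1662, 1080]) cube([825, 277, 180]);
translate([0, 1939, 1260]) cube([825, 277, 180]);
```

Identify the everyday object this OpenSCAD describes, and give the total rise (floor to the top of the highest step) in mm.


A staircase. The total rise is 1440 mm.

8 identical blocks, each offset up and back from the previous — a staircase. Each step is 180 mm tall and there are 8 of them, so the total rise is 8 × 180 = 1440 mm.


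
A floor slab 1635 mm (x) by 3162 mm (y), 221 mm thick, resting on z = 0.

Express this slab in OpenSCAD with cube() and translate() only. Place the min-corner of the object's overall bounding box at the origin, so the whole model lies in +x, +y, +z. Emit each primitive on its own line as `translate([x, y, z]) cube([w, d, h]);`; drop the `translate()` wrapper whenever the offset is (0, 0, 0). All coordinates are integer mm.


cube([1635, 3162, 221]);


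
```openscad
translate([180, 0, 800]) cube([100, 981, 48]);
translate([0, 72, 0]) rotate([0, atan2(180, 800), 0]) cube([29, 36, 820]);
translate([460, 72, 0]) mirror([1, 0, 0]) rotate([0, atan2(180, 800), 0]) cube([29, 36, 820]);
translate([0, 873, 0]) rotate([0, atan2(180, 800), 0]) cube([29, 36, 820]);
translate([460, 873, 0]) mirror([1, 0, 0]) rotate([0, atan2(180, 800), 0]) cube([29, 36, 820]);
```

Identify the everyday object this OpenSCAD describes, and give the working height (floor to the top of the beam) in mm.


A sawhorse. The overall height is 848 mm.

A beam across two mirrored pairs of raked legs — a sawhorse. The beam's underside is at z = 800 (matching the legs' vertical rise in atan2(180, 800)) and the beam is 48 mm tall, so its top is at 800 + 48 = 848 mm. The raked legs top out at the beam's underside, so that is the highest point.


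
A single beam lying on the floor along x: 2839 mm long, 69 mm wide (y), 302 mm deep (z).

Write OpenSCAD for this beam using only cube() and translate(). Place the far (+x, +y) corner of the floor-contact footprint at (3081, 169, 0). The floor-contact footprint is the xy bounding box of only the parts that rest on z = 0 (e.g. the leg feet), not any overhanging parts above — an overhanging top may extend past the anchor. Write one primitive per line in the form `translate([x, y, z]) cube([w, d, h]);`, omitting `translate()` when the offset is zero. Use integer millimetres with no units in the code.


translate([242, 100, 0]) cube([2839, 69, 302]);


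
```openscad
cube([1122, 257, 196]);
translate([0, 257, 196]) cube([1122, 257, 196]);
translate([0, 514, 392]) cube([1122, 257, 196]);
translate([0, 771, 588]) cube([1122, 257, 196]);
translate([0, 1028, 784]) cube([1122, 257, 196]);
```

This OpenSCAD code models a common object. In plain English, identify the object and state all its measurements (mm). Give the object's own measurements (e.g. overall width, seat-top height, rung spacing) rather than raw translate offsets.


A straight staircase of 5 solid steps. Each step is 1122 mm wide (x), 257 mm deep (y, the going) and 196 mm tall (the rise). The first step rests on the floor; each subsequent step sits one going further in +y and one rise higher in +z, directly behind and above the previous step with no overlap.


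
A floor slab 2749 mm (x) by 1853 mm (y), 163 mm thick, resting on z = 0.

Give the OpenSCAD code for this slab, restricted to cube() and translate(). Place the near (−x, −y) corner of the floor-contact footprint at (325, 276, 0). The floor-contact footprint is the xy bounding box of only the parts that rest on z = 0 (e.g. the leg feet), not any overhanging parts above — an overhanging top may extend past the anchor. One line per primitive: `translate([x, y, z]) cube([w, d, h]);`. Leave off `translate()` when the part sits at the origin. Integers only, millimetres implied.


translate([325, 276, 0]) cube([2749, 1853, 163]);


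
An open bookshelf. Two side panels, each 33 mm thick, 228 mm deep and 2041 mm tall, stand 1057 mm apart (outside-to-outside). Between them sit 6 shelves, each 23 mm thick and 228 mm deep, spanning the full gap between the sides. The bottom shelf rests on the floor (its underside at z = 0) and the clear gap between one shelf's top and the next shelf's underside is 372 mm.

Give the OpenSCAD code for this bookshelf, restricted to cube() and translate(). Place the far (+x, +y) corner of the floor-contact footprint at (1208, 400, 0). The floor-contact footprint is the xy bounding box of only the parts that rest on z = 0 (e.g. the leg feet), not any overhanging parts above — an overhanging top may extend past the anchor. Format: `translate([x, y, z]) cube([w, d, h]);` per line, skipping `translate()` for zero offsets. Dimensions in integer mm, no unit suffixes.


translate([151, 172, 0]) cube([33, 228, 2041]);
translate([1175, 172, 0]) cube([33, 228, 2041]);
translate([184, 172, 0]) cube([991, 228, 23]);
translate([184, 172, 395]) cube([991, 228, 23]);
translate([184, 172, 790]) cube([991, 228, 23]);
translate([184, 172, 1185]) cube([991, 228, 23]);
translate([184, 172, 1580]) cube([991, 228, 23]);
translate([184, 172, 1975]) cube([991, 228, 23]);


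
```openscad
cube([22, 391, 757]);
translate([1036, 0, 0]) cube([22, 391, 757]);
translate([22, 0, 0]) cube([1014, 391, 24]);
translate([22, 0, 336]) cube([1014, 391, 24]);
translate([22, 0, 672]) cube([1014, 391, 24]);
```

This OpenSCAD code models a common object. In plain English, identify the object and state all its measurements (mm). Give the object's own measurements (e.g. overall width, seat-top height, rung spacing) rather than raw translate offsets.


An open bookshelf. Two side panels, each 22 mm thick, 391 mm deep and 757 mm tall, stand 1058 mm apart (outside-to-outside). Between them sit 3 shelves, each 24 mm thick and 391 mm deep, spanning the full gap between the sides. The bottom shelf rests on the floor (its underside at z = 0) and the clear gap between one shelf's top and the next shelf's underside is 312 mm.


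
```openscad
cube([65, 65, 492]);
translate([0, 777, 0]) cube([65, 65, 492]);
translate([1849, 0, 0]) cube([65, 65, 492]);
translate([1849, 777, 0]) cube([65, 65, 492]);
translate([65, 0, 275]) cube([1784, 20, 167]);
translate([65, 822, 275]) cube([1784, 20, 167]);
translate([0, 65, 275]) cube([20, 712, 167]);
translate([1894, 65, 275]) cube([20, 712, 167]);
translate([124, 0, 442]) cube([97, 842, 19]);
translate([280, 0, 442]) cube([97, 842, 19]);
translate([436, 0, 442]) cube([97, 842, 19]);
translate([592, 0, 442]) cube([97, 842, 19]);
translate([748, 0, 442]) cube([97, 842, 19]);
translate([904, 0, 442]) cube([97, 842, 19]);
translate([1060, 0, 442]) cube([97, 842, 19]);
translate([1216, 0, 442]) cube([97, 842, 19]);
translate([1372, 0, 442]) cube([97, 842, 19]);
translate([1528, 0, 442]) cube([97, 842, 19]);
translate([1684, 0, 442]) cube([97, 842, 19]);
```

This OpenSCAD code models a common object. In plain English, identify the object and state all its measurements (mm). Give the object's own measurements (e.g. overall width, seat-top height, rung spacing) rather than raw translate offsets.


A bed frame 1914 mm long (x) by 842 mm wide (y). Four 65×65 mm corner posts, 492 mm tall, at the corners of the footprint. Four rails of 20 mm thickness and 167 mm height run between adjacent posts with their undersides at z = 275 mm, their outer faces flush with the outside of the frame (the two x-running rails run between the posts' inner faces; the two y-running rails run between the posts' inner faces). 11 slats, each 97 mm wide (x) and 19 mm thick, lie across the top of the two x-running rails, running the full 842 mm width of the frame in y; along x they sit between the end posts with a 59 mm gap after the −x posts and between neighbouring slats, leaving 68 mm before the +x posts.


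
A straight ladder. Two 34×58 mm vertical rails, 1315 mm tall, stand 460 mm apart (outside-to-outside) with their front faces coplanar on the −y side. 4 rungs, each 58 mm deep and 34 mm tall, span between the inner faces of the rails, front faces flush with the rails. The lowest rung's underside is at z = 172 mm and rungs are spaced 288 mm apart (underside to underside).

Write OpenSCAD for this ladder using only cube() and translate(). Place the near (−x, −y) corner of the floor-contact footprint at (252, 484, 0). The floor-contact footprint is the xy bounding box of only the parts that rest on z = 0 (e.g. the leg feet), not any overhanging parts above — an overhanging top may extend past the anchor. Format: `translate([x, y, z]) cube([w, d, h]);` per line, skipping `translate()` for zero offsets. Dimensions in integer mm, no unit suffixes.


// rung span = 460 - 2*34 = 392
// rung[k] z = 172 + k*288
translate([252, 484, 0]) cube([34, 58, 1315]);
translate([678, 484, 0]) cube([34, 58, 1315]);
translate([286, 484, 172]) cube([392, 58, 34]);
translate([286, 484, 460]) cube([392, 58, 34]);
translate([286, 484, 748]) cube([392, 58, 34]);
translate([286, 484, 1036]) cube([392, 58, 34]);
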